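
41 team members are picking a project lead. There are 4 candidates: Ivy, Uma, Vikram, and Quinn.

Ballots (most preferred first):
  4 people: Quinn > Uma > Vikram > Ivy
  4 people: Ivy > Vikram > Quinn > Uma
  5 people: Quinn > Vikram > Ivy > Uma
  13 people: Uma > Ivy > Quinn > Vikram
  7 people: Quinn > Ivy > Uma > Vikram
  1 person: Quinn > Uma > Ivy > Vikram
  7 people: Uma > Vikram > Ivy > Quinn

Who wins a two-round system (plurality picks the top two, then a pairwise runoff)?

Round 1 first-place votes: Ivy 4, Uma 20, Vikram 0, Quinn 17. Uma and Quinn advance.
Runoff: Uma is ranked above Quinn on 20 ballots, Quinn above Uma on 21.

Quinn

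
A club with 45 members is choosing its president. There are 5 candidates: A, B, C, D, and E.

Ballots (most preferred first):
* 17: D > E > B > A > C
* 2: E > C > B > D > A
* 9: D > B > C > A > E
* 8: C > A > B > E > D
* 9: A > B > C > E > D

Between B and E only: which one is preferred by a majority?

B

B is ranked above E on 26 ballots; E above B on 19.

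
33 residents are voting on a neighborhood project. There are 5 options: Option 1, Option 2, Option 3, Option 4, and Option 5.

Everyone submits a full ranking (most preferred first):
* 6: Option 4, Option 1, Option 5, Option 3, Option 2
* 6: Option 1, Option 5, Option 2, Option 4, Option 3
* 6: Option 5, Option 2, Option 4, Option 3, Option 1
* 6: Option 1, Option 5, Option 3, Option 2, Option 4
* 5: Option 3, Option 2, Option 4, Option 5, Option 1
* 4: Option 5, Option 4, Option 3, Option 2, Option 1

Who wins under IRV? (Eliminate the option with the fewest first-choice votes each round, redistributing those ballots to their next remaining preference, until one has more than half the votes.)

Option 4

Round 1: Option 1 12, Option 2 0, Option 3 5, Option 4 6, Option 5 10. Option 2 eliminated.
Round 2: Option 1 12, Option 3 5, Option 4 6, Option 5 10. Option 3 eliminated.
Round 3: Option 1 12, Option 4 11, Option 5 10. Option 5 eliminated.
Round 4: Option 1 12, Option 4 21. Option 4 has a majority (≥17).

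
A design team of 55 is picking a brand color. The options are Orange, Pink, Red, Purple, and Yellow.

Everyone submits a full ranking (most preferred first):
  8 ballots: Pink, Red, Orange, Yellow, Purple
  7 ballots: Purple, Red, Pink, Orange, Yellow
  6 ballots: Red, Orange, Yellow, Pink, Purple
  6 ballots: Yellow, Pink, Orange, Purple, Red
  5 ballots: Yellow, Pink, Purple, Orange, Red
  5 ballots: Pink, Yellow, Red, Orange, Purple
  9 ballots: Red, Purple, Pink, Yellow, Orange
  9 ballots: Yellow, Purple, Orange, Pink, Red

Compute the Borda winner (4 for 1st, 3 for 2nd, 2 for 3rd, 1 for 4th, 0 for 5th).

Orange: 8×2 + 7×1 + 6×3 + 6×2 + 5×1 + 5×1 + 9×0 + 9×2 = 81
Pink: 8×4 + 7×2 + 6×1 + 6×3 + 5×3 + 5×4 + 9×2 + 9×1 = 132
Red: 8×3 + 7×3 + 6×4 + 6×0 + 5×0 + 5×2 + 9×4 + 9×0 = 115
Purple: 8×0 + 7×4 + 6×0 + 6×1 + 5×2 + 5×0 + 9×3 + 9×3 = 98
Yellow: 8×1 + 7×0 + 6×2 + 6×4 + 5×4 + 5×3 + 9×1 + 9×4 = 124

Pink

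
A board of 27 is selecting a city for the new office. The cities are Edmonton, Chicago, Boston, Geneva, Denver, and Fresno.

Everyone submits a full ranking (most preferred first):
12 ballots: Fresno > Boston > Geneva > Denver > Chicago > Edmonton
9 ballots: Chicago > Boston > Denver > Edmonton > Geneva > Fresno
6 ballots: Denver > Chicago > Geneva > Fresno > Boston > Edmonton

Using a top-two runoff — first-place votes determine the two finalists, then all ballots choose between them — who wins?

Chicago

Round 1 first-place votes: Edmonton 0, Chicago 9, Boston 0, Geneva 0, Denver 6, Fresno 12. Fresno and Chicago advance.
Runoff: Fresno is ranked above Chicago on 12 ballots, Chicago above Fresno on 15.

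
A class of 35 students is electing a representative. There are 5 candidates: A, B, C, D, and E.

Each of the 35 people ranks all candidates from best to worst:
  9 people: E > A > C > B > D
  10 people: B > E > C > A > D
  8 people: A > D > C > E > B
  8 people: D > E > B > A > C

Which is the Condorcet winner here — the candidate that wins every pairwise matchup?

E

E vs A: 27–8
E vs B: 25–10
E vs C: 27–8
E vs D: 19–16
E beats every other candidate.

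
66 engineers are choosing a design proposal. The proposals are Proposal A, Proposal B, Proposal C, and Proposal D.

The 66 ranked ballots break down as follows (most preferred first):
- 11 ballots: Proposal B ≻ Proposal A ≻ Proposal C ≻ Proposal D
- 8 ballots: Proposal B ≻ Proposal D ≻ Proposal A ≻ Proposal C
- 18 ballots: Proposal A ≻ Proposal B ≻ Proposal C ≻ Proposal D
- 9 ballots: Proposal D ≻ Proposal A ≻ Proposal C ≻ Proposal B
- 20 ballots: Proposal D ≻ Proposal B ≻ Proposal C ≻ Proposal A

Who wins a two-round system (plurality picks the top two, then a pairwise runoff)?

Proposal B

Round 1 first-place votes: Proposal A 18, Proposal B 19, Proposal C 0, Proposal D 29. Proposal D and Proposal B advance.
Runoff: Proposal D is ranked above Proposal B on 29 ballots, Proposal B above Proposal D on 37.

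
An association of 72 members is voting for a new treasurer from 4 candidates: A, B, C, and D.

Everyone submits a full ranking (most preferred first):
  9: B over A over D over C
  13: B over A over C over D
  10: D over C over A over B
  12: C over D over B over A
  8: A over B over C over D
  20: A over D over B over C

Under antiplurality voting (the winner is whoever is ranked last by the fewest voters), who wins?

B

Last-place votes: A 12, B 10, C 29, D 21.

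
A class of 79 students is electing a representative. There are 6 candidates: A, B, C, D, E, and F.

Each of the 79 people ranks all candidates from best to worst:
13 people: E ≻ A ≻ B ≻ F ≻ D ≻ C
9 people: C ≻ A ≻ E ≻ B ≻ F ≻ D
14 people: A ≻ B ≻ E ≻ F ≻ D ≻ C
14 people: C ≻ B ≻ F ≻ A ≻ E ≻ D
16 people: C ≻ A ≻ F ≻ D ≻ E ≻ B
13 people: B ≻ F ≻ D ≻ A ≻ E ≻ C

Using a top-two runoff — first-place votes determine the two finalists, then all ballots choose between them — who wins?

Round 1 first-place votes: A 14, B 13, C 39, D 0, E 13, F 0. C and A advance.
Runoff: C is ranked above A on 39 ballots, A above C on 40.

A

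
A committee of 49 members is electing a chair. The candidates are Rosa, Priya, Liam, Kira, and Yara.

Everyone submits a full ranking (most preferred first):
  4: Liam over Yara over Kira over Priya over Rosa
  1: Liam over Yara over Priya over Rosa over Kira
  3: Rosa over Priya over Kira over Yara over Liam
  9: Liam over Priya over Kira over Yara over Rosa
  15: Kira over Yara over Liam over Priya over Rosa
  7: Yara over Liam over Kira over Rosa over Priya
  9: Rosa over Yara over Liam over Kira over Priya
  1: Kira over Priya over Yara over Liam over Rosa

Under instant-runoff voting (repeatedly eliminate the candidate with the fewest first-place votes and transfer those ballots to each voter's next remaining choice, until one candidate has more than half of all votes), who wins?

Liam

Round 1: Rosa 12, Priya 0, Liam 14, Kira 16, Yara 7. Priya eliminated.
Round 2: Rosa 12, Liam 14, Kira 16, Yara 7. Yara eliminated.
Round 3: Rosa 12, Liam 21, Kira 16. Rosa eliminated.
Round 4: Liam 30, Kira 19. Liam has a majority (≥25).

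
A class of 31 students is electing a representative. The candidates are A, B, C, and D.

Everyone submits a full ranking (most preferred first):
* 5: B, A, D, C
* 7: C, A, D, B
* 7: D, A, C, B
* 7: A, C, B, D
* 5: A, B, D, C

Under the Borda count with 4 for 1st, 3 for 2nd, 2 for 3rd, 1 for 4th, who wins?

A

A: 5×3 + 7×3 + 7×3 + 7×4 + 5×4 = 105
B: 5×4 + 7×1 + 7×1 + 7×2 + 5×3 = 63
C: 5×1 + 7×4 + 7×2 + 7×3 + 5×1 = 73
D: 5×2 + 7×2 + 7×4 + 7×1 + 5×2 = 69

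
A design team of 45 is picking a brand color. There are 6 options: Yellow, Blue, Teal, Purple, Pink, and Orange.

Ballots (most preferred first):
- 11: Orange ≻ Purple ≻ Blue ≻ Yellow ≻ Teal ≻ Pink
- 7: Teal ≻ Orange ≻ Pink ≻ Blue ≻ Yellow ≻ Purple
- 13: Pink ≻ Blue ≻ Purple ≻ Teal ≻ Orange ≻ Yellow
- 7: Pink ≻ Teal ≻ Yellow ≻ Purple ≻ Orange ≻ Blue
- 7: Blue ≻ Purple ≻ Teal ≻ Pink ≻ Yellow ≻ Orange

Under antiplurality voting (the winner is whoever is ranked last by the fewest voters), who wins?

Teal

Last-place votes: Yellow 13, Blue 7, Teal 0, Purple 7, Pink 11, Orange 7.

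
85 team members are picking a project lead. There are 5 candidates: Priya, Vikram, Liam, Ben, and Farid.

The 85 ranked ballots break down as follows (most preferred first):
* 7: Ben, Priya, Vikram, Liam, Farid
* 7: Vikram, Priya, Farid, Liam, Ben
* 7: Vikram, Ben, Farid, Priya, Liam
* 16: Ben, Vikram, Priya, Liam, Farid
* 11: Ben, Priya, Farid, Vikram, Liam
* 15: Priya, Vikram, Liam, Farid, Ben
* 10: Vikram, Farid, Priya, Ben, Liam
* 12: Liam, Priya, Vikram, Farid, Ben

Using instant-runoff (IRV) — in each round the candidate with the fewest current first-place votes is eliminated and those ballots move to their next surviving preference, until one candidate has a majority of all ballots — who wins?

Priya

Round 1: Priya 15, Vikram 24, Liam 12, Ben 34, Farid 0. Farid eliminated.
Round 2: Priya 15, Vikram 24, Liam 12, Ben 34. Liam eliminated.
Round 3: Priya 27, Vikram 24, Ben 34. Vikram eliminated.
Round 4: Priya 44, Ben 41. Priya has a majority (≥43).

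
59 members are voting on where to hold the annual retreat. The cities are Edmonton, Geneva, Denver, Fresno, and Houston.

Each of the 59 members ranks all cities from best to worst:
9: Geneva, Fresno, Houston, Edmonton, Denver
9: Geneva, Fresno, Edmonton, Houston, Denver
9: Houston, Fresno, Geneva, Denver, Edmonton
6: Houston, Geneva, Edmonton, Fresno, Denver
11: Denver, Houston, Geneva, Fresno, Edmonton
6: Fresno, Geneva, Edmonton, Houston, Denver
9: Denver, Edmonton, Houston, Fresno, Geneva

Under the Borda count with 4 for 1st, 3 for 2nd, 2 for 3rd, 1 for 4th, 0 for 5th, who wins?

Geneva

Edmonton: 9×1 + 9×2 + 9×0 + 6×2 + 11×0 + 6×2 + 9×3 = 78
Geneva: 9×4 + 9×4 + 9×2 + 6×3 + 11×2 + 6×3 + 9×0 = 148
Denver: 9×0 + 9×0 + 9×1 + 6×0 + 11×4 + 6×0 + 9×4 = 89
Fresno: 9×3 + 9×3 + 9×3 + 6×1 + 11×1 + 6×4 + 9×1 = 131
Houston: 9×2 + 9×1 + 9×4 + 6×4 + 11×3 + 6×1 + 9×2 = 144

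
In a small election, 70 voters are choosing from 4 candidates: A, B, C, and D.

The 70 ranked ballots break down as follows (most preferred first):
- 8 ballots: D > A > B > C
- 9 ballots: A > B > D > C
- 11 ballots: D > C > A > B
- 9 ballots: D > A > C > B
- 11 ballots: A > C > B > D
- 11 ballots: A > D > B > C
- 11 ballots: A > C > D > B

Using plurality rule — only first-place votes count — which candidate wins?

A

First-place votes: A 42, B 0, C 0, D 28.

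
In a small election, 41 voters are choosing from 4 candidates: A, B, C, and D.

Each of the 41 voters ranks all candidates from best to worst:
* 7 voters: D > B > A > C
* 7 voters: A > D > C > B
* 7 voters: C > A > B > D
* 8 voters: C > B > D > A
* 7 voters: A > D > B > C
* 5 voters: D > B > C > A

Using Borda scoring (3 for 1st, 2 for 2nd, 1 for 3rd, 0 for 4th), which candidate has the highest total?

A: 7×1 + 7×3 + 7×2 + 8×0 + 7×3 + 5×0 = 63
B: 7×2 + 7×0 + 7×1 + 8×2 + 7×1 + 5×2 = 54
C: 7×0 + 7×1 + 7×3 + 8×3 + 7×0 + 5×1 = 57
D: 7×3 + 7×2 + 7×0 + 8×1 + 7×2 + 5×3 = 72

D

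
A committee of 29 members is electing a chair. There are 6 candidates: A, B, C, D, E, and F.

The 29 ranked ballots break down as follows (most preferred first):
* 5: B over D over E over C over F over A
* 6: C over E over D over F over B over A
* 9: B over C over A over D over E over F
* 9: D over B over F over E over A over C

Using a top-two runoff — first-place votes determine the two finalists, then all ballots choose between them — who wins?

Round 1 first-place votes: A 0, B 14, C 6, D 9, E 0, F 0. B and D advance.
Runoff: B is ranked above D on 14 ballots, D above B on 15.

D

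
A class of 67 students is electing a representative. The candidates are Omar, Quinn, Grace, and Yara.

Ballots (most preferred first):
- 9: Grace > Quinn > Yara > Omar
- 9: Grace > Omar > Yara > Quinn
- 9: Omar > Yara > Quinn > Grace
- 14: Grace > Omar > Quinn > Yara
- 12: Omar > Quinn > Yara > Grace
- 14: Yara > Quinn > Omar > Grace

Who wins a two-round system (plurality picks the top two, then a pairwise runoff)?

Omar

Round 1 first-place votes: Omar 21, Quinn 0, Grace 32, Yara 14. Grace and Omar advance.
Runoff: Grace is ranked above Omar on 32 ballots, Omar above Grace on 35.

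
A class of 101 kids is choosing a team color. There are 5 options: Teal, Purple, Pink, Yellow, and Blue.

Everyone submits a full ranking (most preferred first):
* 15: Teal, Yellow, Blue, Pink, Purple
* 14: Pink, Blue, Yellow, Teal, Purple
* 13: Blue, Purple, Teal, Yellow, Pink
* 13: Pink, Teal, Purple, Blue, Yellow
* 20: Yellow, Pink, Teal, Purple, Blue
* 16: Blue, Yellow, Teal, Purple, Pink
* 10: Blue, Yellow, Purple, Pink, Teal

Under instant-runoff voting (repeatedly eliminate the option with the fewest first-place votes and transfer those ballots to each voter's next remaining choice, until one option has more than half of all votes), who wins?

Blue

Round 1: Teal 15, Purple 0, Pink 27, Yellow 20, Blue 39. Purple eliminated.
Round 2: Teal 15, Pink 27, Yellow 20, Blue 39. Teal eliminated.
Round 3: Pink 27, Yellow 35, Blue 39. Pink eliminated.
Round 4: Yellow 35, Blue 66. Blue has a majority (≥51).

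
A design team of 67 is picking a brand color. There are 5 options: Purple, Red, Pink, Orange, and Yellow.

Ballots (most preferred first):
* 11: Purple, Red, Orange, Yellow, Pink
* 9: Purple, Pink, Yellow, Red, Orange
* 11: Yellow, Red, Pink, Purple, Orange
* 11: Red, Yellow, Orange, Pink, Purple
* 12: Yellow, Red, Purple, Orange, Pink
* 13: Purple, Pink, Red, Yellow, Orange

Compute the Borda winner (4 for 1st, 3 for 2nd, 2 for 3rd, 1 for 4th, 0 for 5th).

Purple: 11×4 + 9×4 + 11×1 + 11×0 + 12×2 + 13×4 = 167
Red: 11×3 + 9×1 + 11×3 + 11×4 + 12×3 + 13×2 = 181
Pink: 11×0 + 9×3 + 11×2 + 11×1 + 12×0 + 13×3 = 99
Orange: 11×2 + 9×0 + 11×0 + 11×2 + 12×1 + 13×0 = 56
Yellow: 11×1 + 9×2 + 11×4 + 11×3 + 12×4 + 13×1 = 167

Red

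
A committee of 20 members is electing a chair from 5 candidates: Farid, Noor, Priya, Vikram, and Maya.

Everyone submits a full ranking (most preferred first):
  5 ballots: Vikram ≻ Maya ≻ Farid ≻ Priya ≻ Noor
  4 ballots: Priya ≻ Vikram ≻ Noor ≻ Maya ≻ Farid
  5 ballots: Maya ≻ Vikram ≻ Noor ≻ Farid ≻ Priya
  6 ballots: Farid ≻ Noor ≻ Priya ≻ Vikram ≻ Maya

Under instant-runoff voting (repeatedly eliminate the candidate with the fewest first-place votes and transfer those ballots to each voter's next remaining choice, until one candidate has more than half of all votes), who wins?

Round 1: Farid 6, Noor 0, Priya 4, Vikram 5, Maya 5. Noor eliminated.
Round 2: Farid 6, Priya 4, Vikram 5, Maya 5. Priya eliminated.
Round 3: Farid 6, Vikram 9, Maya 5. Maya eliminated.
Round 4: Farid 6, Vikram 14. Vikram has a majority (≥11).

Vikram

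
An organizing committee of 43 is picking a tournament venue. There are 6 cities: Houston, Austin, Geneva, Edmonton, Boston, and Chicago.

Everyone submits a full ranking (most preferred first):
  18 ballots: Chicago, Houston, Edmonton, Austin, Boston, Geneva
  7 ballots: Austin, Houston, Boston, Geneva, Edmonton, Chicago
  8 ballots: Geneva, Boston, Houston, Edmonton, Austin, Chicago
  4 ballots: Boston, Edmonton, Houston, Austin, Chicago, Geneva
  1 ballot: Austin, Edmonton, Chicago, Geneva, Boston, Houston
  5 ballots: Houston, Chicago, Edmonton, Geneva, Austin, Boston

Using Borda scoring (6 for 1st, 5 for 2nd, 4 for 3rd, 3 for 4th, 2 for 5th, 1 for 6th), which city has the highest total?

Houston

Houston: 18×5 + 7×5 + 8×4 + 4×4 + 1×1 + 5×6 = 204
Austin: 18×3 + 7×6 + 8×2 + 4×3 + 1×6 + 5×2 = 140
Geneva: 18×1 + 7×3 + 8×6 + 4×1 + 1×3 + 5×3 = 109
Edmonton: 18×4 + 7×2 + 8×3 + 4×5 + 1×5 + 5×4 = 155
Boston: 18×2 + 7×4 + 8×5 + 4×6 + 1×2 + 5×1 = 135
Chicago: 18×6 + 7×1 + 8×1 + 4×2 + 1×4 + 5×5 = 160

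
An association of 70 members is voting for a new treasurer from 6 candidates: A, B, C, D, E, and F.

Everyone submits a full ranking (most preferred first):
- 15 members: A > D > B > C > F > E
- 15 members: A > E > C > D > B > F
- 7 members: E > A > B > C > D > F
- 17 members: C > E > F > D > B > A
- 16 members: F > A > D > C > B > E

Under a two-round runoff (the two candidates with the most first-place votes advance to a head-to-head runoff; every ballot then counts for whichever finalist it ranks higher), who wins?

A

Round 1 first-place votes: A 30, B 0, C 17, D 0, E 7, F 16. A and C advance.
Runoff: A is ranked above C on 53 ballots, C above A on 17.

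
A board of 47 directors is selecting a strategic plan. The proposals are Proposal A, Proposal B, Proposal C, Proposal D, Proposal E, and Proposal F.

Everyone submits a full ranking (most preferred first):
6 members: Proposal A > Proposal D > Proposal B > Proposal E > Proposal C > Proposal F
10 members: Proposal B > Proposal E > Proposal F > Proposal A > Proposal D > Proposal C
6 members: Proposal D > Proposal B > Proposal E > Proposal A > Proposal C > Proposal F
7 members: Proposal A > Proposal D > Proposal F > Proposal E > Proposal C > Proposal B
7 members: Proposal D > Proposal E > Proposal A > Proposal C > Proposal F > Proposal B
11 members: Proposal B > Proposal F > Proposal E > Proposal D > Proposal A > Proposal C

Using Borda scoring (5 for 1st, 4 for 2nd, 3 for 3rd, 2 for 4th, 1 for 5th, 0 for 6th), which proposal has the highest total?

Proposal A: 6×5 + 10×2 + 6×2 + 7×5 + 7×3 + 11×1 = 129
Proposal B: 6×3 + 10×5 + 6×4 + 7×0 + 7×0 + 11×5 = 147
Proposal C: 6×1 + 10×0 + 6×1 + 7×1 + 7×2 + 11×0 = 33
Proposal D: 6×4 + 10×1 + 6×5 + 7×4 + 7×5 + 11×2 = 149
Proposal E: 6×2 + 10×4 + 6×3 + 7×2 + 7×4 + 11×3 = 145
Proposal F: 6×0 + 10×3 + 6×0 + 7×3 + 7×1 + 11×4 = 102

Proposal D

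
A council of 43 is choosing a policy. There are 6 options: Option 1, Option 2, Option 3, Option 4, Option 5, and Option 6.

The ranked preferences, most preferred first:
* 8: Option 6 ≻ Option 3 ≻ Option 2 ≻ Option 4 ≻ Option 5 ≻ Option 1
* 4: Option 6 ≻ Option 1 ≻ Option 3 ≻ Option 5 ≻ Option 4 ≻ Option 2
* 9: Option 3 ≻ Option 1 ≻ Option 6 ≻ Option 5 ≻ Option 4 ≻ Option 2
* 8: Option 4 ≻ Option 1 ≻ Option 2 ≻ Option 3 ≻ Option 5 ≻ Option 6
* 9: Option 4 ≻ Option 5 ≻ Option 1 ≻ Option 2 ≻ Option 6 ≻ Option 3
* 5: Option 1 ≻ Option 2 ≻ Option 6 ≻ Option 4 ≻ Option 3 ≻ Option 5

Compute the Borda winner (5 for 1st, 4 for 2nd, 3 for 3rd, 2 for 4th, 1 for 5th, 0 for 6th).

Option 1

Option 1: 8×0 + 4×4 + 9×4 + 8×4 + 9×3 + 5×5 = 136
Option 2: 8×3 + 4×0 + 9×0 + 8×3 + 9×2 + 5×4 = 86
Option 3: 8×4 + 4×3 + 9×5 + 8×2 + 9×0 + 5×1 = 110
Option 4: 8×2 + 4×1 + 9×1 + 8×5 + 9×5 + 5×2 = 124
Option 5: 8×1 + 4×2 + 9×2 + 8×1 + 9×4 + 5×0 = 78
Option 6: 8×5 + 4×5 + 9×3 + 8×0 + 9×1 + 5×3 = 111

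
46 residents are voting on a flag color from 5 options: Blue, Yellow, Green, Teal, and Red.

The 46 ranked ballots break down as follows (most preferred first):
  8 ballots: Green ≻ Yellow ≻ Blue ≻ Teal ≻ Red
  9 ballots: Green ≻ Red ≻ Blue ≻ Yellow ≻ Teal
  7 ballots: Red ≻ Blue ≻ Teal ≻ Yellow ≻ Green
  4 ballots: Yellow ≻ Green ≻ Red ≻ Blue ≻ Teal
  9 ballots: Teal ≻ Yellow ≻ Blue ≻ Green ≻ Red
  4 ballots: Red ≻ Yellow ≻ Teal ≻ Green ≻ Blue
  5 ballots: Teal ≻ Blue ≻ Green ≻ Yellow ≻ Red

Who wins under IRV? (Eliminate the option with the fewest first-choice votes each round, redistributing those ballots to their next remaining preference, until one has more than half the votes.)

Teal

Round 1: Blue 0, Yellow 4, Green 17, Teal 14, Red 11. Blue eliminated.
Round 2: Yellow 4, Green 17, Teal 14, Red 11. Yellow eliminated.
Round 3: Green 21, Teal 14, Red 11. Red eliminated.
Round 4: Green 21, Teal 25. Teal has a majority (≥24).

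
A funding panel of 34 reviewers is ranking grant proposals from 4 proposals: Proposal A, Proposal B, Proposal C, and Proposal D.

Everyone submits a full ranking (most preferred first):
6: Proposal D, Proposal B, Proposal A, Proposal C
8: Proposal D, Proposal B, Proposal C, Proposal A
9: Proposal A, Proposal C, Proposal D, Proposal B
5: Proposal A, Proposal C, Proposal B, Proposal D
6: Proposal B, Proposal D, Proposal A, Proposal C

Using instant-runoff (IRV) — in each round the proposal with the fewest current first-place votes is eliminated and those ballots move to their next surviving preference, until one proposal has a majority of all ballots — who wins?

Proposal D

Round 1: Proposal A 14, Proposal B 6, Proposal C 0, Proposal D 14. Proposal C eliminated.
Round 2: Proposal A 14, Proposal B 6, Proposal D 14. Proposal B eliminated.
Round 3: Proposal A 14, Proposal D 20. Proposal D has a majority (≥18).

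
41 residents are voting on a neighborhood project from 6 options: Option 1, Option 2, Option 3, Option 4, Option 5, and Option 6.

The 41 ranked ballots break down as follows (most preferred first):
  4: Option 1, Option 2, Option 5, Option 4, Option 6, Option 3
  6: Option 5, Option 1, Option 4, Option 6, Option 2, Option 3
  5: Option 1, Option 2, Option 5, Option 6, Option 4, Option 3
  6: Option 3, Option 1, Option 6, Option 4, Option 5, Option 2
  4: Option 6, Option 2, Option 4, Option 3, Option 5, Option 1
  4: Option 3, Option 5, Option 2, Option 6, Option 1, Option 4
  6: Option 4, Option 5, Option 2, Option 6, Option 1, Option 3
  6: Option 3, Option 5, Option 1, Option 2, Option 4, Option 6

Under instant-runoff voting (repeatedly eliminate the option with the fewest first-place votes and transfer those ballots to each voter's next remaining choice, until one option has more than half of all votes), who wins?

Round 1: Option 1 9, Option 2 0, Option 3 16, Option 4 6, Option 5 6, Option 6 4. Option 2 eliminated.
Round 2: Option 1 9, Option 3 16, Option 4 6, Option 5 6, Option 6 4. Option 6 eliminated.
Round 3: Option 1 9, Option 3 16, Option 4 10, Option 5 6. Option 5 eliminated.
Round 4: Option 1 15, Option 3 16, Option 4 10. Option 4 eliminated.
Round 5: Option 1 21, Option 3 20. Option 1 has a majority (≥21).

Option 1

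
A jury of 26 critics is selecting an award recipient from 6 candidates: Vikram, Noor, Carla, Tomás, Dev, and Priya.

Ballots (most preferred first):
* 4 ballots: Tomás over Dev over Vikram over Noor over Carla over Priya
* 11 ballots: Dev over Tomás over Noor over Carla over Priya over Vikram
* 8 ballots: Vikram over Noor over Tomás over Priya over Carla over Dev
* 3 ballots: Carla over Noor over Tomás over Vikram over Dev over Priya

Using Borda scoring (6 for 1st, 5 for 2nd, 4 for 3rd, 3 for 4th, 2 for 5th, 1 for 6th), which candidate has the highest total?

Vikram: 4×4 + 11×1 + 8×6 + 3×3 = 84
Noor: 4×3 + 11×4 + 8×5 + 3×5 = 111
Carla: 4×2 + 11×3 + 8×2 + 3×6 = 75
Tomás: 4×6 + 11×5 + 8×4 + 3×4 = 123
Dev: 4×5 + 11×6 + 8×1 + 3×2 = 100
Priya: 4×1 + 11×2 + 8×3 + 3×1 = 53

Tomás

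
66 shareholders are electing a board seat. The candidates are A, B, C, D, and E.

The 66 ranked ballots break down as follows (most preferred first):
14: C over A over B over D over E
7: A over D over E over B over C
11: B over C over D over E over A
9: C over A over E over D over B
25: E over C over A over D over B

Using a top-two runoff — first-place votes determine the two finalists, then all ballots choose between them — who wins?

Round 1 first-place votes: A 7, B 11, C 23, D 0, E 25. E and C advance.
Runoff: E is ranked above C on 32 ballots, C above E on 34.

C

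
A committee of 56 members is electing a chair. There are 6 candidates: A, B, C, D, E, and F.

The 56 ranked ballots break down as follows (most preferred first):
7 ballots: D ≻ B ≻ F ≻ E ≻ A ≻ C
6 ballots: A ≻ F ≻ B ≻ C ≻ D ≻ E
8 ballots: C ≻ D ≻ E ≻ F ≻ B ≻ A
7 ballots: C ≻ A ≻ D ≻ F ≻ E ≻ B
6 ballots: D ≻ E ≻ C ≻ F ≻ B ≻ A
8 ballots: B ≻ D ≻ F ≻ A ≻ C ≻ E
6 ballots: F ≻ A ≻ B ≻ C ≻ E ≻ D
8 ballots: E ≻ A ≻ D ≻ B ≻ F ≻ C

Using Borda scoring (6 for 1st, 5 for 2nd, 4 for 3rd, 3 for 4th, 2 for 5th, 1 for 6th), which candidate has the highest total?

D

A: 7×2 + 6×6 + 8×1 + 7×5 + 6×1 + 8×3 + 6×5 + 8×5 = 193
B: 7×5 + 6×4 + 8×2 + 7×1 + 6×2 + 8×6 + 6×4 + 8×3 = 190
C: 7×1 + 6×3 + 8×6 + 7×6 + 6×4 + 8×2 + 6×3 + 8×1 = 181
D: 7×6 + 6×2 + 8×5 + 7×4 + 6×6 + 8×5 + 6×1 + 8×4 = 236
E: 7×3 + 6×1 + 8×4 + 7×2 + 6×5 + 8×1 + 6×2 + 8×6 = 171
F: 7×4 + 6×5 + 8×3 + 7×3 + 6×3 + 8×4 + 6×6 + 8×2 = 205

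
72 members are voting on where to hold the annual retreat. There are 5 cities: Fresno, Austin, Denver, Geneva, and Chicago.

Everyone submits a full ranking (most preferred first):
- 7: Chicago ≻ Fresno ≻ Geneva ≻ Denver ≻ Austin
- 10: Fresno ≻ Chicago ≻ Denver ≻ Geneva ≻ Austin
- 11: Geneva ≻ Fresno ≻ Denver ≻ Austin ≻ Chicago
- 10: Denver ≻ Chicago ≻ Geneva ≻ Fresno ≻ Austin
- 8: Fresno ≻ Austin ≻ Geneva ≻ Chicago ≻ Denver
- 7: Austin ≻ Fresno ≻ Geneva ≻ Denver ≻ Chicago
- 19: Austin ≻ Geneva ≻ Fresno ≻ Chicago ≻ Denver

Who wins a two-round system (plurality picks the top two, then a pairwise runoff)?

Fresno

Round 1 first-place votes: Fresno 18, Austin 26, Denver 10, Geneva 11, Chicago 7. Austin and Fresno advance.
Runoff: Austin is ranked above Fresno on 26 ballots, Fresno above Austin on 46.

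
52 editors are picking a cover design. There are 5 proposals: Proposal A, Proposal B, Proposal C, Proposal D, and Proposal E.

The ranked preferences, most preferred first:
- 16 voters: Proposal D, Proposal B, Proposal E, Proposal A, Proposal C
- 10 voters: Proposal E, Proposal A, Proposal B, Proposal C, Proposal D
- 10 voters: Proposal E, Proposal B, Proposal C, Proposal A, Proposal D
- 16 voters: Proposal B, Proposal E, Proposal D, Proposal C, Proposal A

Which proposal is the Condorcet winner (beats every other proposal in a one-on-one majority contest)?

Proposal B

Proposal B vs Proposal A: 42–10
Proposal B vs Proposal C: 52–0
Proposal B vs Proposal D: 36–16
Proposal B vs Proposal E: 32–20
Proposal B beats every other proposal.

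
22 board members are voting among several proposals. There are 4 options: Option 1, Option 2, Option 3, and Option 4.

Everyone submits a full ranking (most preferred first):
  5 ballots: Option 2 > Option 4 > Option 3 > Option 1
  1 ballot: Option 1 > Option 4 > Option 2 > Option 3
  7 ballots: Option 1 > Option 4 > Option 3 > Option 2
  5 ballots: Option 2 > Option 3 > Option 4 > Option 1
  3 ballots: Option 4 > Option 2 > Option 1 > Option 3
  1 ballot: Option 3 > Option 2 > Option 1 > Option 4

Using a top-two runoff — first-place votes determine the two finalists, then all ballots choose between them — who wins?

Option 2

Round 1 first-place votes: Option 1 8, Option 2 10, Option 3 1, Option 4 3. Option 2 and Option 1 advance.
Runoff: Option 2 is ranked above Option 1 on 14 ballots, Option 1 above Option 2 on 8.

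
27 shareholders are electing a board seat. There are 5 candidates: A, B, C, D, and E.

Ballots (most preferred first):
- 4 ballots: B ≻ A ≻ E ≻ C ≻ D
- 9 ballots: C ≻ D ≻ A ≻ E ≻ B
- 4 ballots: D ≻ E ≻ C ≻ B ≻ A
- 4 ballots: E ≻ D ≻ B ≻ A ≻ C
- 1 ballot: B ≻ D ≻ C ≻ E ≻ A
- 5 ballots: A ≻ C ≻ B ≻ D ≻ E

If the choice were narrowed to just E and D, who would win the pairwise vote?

D

E is ranked above D on 8 ballots; D above E on 19.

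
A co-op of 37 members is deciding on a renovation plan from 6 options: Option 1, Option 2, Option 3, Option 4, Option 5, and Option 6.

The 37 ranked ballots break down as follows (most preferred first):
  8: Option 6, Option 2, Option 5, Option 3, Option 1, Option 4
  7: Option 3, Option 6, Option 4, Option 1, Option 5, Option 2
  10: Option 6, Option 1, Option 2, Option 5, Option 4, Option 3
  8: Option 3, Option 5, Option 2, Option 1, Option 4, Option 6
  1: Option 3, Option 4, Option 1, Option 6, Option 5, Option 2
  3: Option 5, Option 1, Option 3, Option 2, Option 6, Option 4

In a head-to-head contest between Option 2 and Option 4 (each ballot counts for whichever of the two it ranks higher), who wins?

Option 2

Option 2 is ranked above Option 4 on 29 ballots; Option 4 above Option 2 on 8.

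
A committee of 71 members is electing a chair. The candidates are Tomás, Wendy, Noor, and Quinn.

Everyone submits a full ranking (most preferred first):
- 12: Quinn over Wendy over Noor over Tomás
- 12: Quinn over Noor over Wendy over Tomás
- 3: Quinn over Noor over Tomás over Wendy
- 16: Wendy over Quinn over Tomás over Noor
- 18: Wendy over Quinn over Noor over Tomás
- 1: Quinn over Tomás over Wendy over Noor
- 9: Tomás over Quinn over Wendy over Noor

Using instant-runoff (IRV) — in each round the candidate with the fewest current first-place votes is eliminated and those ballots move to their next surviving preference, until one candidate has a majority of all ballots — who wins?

Round 1: Tomás 9, Wendy 34, Noor 0, Quinn 28. Noor eliminated.
Round 2: Tomás 9, Wendy 34, Quinn 28. Tomás eliminated.
Round 3: Wendy 34, Quinn 37. Quinn has a majority (≥36).

Quinn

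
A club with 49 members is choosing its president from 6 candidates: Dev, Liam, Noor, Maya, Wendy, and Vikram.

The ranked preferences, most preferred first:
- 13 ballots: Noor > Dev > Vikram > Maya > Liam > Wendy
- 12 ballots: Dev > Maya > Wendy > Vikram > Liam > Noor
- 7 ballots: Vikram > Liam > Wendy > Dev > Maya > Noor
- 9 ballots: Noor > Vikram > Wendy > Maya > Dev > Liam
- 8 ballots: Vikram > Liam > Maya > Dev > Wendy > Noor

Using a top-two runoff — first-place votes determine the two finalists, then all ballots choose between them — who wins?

Round 1 first-place votes: Dev 12, Liam 0, Noor 22, Maya 0, Wendy 0, Vikram 15. Noor and Vikram advance.
Runoff: Noor is ranked above Vikram on 22 ballots, Vikram above Noor on 27.

Vikram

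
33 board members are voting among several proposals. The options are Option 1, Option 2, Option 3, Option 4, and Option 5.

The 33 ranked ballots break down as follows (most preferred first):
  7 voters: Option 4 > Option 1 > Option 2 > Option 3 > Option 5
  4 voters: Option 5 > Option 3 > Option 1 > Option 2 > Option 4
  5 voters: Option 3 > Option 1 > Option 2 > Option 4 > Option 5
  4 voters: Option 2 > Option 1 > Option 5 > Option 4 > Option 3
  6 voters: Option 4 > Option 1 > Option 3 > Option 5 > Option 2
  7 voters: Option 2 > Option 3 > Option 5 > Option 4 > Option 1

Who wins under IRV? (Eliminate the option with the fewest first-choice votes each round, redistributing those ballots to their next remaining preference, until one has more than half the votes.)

Option 2

Round 1: Option 1 0, Option 2 11, Option 3 5, Option 4 13, Option 5 4. Option 1 eliminated.
Round 2: Option 2 11, Option 3 5, Option 4 13, Option 5 4. Option 5 eliminated.
Round 3: Option 2 11, Option 3 9, Option 4 13. Option 3 eliminated.
Round 4: Option 2 20, Option 4 13. Option 2 has a majority (≥17).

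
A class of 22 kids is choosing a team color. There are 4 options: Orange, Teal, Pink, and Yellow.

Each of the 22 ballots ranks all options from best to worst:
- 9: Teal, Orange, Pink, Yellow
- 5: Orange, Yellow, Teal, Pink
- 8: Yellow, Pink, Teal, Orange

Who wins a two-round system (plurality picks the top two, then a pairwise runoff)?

Round 1 first-place votes: Orange 5, Teal 9, Pink 0, Yellow 8. Teal and Yellow advance.
Runoff: Teal is ranked above Yellow on 9 ballots, Yellow above Teal on 13.

Yellow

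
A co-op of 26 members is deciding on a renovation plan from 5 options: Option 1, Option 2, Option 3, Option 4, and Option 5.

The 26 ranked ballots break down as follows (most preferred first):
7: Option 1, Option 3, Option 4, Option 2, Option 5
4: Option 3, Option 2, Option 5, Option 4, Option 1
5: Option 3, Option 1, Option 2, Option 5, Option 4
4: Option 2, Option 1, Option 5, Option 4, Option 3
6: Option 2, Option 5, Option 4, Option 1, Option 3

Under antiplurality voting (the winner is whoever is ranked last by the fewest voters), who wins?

Option 2

Last-place votes: Option 1 4, Option 2 0, Option 3 10, Option 4 5, Option 5 7.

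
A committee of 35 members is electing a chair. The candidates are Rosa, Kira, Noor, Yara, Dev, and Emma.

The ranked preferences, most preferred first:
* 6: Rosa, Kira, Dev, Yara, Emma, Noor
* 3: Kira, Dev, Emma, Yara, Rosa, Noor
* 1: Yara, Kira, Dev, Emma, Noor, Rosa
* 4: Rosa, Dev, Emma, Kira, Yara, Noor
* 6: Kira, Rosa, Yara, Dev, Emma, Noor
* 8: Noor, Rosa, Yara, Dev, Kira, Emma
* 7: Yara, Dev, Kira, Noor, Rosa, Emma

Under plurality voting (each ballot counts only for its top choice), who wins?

Rosa

First-place votes: Rosa 10, Kira 9, Noor 8, Yara 8, Dev 0, Emma 0.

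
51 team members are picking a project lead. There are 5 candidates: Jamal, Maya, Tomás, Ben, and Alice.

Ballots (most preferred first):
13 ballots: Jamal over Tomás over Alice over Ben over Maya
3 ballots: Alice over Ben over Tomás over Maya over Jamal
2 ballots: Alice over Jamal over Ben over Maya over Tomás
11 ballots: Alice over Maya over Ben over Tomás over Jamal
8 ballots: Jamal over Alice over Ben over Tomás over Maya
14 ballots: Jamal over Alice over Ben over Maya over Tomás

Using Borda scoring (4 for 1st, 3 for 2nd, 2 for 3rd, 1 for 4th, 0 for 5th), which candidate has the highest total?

Jamal: 13×4 + 3×0 + 2×3 + 11×0 + 8×4 + 14×4 = 146
Maya: 13×0 + 3×1 + 2×1 + 11×3 + 8×0 + 14×1 = 52
Tomás: 13×3 + 3×2 + 2×0 + 11×1 + 8×1 + 14×0 = 64
Ben: 13×1 + 3×3 + 2×2 + 11×2 + 8×2 + 14×2 = 92
Alice: 13×2 + 3×4 + 2×4 + 11×4 + 8×3 + 14×3 = 156

Alice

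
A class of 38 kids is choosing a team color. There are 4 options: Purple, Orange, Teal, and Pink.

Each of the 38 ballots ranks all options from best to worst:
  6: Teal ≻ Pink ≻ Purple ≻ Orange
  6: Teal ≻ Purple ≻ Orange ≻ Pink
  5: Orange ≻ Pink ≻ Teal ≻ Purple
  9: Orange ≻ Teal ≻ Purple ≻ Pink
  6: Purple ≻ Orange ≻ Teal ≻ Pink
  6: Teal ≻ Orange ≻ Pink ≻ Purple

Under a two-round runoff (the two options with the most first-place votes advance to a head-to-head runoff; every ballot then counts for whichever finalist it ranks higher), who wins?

Round 1 first-place votes: Purple 6, Orange 14, Teal 18, Pink 0. Teal and Orange advance.
Runoff: Teal is ranked above Orange on 18 ballots, Orange above Teal on 20.

Orange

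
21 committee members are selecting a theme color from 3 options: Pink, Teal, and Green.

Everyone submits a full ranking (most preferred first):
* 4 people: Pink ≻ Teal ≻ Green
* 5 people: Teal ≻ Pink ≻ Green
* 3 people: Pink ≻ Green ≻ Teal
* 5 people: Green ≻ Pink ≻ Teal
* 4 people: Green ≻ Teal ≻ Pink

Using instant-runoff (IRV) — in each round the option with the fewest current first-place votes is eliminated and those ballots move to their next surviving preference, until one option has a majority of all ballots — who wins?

Round 1: Pink 7, Teal 5, Green 9. Teal eliminated.
Round 2: Pink 12, Green 9. Pink has a majority (≥11).

Pink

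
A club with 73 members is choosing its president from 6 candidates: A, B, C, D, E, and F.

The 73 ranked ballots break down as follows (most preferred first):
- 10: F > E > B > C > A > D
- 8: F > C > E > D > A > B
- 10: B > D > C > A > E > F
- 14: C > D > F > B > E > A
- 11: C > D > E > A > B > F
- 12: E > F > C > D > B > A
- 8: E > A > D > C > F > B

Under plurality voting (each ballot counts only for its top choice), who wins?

C

First-place votes: A 0, B 10, C 25, D 0, E 20, F 18.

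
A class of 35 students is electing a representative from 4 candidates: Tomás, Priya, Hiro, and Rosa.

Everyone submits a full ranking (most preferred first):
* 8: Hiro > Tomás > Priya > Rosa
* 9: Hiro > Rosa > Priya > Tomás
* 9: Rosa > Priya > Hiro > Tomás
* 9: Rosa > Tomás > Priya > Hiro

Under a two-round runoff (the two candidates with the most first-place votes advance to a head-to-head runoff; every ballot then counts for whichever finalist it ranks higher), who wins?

Round 1 first-place votes: Tomás 0, Priya 0, Hiro 17, Rosa 18. Rosa and Hiro advance.
Runoff: Rosa is ranked above Hiro on 18 ballots, Hiro above Rosa on 17.

Rosa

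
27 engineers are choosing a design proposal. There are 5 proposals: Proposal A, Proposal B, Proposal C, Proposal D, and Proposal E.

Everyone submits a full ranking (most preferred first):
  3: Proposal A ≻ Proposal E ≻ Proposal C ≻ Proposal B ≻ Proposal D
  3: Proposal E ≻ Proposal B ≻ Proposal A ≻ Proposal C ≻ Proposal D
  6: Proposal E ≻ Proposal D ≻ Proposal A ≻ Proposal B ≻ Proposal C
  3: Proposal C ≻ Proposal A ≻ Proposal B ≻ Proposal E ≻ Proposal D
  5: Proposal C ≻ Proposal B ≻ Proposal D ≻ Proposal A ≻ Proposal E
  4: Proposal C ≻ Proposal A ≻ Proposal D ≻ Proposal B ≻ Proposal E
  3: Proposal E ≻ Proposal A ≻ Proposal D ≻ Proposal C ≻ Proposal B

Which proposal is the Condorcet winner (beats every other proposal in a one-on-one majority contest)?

Proposal A

Proposal A vs Proposal B: 19–8
Proposal A vs Proposal C: 15–12
Proposal A vs Proposal D: 16–11
Proposal A vs Proposal E: 15–12
Proposal A beats every other proposal.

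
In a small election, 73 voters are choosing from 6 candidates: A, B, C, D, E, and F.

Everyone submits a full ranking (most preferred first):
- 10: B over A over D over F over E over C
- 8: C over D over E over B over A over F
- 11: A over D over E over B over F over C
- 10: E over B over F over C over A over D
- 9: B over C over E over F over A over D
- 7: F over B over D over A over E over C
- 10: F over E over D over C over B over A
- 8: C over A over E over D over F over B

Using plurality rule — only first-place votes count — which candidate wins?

First-place votes: A 11, B 19, C 16, D 0, E 10, F 17.

B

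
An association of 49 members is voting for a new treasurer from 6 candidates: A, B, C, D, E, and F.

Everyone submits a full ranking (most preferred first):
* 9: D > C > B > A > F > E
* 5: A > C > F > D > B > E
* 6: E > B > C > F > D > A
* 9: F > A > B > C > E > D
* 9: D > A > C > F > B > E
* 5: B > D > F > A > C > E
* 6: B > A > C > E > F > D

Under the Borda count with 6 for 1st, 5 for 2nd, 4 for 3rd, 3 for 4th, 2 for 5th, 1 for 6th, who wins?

A: 9×3 + 5×6 + 6×1 + 9×5 + 9×5 + 5×3 + 6×5 = 198
B: 9×4 + 5×2 + 6×5 + 9×4 + 9×2 + 5×6 + 6×6 = 196
C: 9×5 + 5×5 + 6×4 + 9×3 + 9×4 + 5×2 + 6×4 = 191
D: 9×6 + 5×3 + 6×2 + 9×1 + 9×6 + 5×5 + 6×1 = 175
E: 9×1 + 5×1 + 6×6 + 9×2 + 9×1 + 5×1 + 6×3 = 100
F: 9×2 + 5×4 + 6×3 + 9×6 + 9×3 + 5×4 + 6×2 = 169

A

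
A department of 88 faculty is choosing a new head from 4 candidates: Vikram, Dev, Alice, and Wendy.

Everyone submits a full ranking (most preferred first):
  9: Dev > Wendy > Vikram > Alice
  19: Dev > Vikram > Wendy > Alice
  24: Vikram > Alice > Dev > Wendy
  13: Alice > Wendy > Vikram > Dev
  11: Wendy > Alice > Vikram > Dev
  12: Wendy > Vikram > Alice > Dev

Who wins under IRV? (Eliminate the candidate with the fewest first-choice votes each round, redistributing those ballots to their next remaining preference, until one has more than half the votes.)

Dev

Round 1: Vikram 24, Dev 28, Alice 13, Wendy 23. Alice eliminated.
Round 2: Vikram 24, Dev 28, Wendy 36. Vikram eliminated.
Round 3: Dev 52, Wendy 36. Dev has a majority (≥45).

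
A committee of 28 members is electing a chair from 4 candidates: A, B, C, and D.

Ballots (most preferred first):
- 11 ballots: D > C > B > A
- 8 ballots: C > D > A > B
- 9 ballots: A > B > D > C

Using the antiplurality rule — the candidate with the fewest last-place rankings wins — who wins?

Last-place votes: A 11, B 8, C 9, D 0.

D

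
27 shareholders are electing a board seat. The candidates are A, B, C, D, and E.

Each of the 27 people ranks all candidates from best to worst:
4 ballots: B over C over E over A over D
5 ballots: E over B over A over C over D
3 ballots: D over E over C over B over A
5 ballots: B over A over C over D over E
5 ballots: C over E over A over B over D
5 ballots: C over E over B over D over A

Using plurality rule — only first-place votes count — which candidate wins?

C

First-place votes: A 0, B 9, C 10, D 3, E 5.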